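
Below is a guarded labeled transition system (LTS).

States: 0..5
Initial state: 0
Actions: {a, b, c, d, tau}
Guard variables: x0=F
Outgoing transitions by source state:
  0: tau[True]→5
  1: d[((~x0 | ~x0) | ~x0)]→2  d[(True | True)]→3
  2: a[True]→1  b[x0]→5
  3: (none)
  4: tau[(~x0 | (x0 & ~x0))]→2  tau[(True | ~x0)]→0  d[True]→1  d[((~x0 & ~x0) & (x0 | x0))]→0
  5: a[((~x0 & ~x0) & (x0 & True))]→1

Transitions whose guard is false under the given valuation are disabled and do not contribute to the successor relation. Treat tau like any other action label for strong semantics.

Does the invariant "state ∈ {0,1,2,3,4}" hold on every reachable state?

Answer: INVARIANT VIOLATED at state 5

Trace:
Inv-set: {0,1,2,3,4}
Reachable = {0,5}
  0: ok
  5: ✗ unsafe
witness against invariant: tau → 5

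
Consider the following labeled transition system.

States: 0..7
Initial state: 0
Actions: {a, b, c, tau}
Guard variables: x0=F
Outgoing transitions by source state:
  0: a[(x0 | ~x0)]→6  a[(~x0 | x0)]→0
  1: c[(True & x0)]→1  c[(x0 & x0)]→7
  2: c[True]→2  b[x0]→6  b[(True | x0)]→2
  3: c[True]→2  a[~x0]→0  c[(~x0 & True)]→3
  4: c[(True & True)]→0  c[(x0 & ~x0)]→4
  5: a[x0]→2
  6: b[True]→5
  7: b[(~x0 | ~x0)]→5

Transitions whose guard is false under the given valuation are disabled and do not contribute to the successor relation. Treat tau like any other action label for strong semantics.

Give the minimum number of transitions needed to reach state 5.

Layered search for 5:
  L0 = {0}
  L1 = {6}
  L2 = {5}
5 enters at depth 2; path a·b

Answer: 2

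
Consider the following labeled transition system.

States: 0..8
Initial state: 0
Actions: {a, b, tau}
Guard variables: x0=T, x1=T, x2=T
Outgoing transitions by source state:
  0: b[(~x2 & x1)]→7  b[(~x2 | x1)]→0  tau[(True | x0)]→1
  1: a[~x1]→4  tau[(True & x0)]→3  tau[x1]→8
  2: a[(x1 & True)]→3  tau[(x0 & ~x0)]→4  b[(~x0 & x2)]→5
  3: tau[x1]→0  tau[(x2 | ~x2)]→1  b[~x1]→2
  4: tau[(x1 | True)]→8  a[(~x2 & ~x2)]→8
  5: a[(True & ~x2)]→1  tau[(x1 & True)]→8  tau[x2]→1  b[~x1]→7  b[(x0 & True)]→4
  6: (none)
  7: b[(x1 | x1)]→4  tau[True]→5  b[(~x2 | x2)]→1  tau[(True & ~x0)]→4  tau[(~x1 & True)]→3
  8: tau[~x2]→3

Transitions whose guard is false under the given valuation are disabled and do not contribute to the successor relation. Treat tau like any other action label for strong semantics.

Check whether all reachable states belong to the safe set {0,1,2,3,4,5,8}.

Answer: INVARIANT HOLDS

Analysis:
Safe = {0,1,2,3,4,5,8}
R = {0,1,3,8}
  0: ✓
  1: ✓
  3: ✓
  8: ✓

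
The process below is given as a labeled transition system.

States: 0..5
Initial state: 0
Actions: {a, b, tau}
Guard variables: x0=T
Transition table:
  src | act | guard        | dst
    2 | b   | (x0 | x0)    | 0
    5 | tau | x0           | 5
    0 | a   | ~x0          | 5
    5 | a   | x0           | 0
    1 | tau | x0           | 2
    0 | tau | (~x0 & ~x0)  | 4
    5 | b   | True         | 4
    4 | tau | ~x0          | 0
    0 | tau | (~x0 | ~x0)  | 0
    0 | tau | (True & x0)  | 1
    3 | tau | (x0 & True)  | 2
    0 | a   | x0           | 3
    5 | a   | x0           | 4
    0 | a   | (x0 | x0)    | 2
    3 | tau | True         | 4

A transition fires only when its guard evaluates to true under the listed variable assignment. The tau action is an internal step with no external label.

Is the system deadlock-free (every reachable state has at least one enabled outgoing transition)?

Answer: DEADLOCK at state 4

Working:
Reach set: {0,1,2,3,4}
  0: a→2  a→3  tau→1  [deg 3]
  1: tau→2  [deg 1]
  2: b→0  [deg 1]
  3: tau→2  tau→4  [deg 2]
  4: ∅  [deadlock]
trace reaching 4: a·tau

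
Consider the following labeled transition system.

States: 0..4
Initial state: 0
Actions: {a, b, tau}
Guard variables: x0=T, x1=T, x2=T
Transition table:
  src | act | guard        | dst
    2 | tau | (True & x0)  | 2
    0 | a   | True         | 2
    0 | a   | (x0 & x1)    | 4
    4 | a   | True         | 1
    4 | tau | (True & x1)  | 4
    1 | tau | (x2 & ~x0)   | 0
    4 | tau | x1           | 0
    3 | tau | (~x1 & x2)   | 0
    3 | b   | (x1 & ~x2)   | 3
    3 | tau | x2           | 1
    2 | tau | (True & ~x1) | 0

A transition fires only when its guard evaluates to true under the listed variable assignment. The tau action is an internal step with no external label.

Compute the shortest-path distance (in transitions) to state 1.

Answer: 2

Trace:
Breadth-first toward 1:
  Layer 0: {0}
  Layer 1: {2,4}
  Layer 2: {1}
first hit 1 at d=2 via a·a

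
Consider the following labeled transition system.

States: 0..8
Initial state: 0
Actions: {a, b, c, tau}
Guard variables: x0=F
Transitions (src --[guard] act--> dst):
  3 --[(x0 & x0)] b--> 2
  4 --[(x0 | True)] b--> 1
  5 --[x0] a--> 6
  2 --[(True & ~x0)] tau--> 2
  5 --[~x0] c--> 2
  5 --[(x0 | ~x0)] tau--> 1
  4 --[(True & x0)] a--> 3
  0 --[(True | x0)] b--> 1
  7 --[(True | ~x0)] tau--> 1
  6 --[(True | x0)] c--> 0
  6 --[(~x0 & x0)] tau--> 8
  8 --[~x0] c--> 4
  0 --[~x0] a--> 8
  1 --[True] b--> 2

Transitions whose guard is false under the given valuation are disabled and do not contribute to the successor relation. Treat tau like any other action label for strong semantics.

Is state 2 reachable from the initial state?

Guard filter leaves 10 enabled edge(s).
depth 0: {0}
depth 1: {1,8}  total {0,1,8}
depth 2: {2,4}  total {0,1,2,4,8}
R = {0,1,2,4,8}
Path to 2: b·b

Answer: REACHABLE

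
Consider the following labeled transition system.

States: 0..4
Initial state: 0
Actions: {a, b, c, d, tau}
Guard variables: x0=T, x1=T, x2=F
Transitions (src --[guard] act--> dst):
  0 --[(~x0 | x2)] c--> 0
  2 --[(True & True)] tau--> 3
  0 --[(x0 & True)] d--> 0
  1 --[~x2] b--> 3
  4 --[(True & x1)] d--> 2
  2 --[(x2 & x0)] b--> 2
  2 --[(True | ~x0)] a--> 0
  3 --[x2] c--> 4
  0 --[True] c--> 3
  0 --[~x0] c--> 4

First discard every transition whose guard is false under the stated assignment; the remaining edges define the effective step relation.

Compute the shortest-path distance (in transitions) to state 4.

Breadth-first toward 4:
  depth 0: {0}
  depth 1: {3}
4 never appears.

Answer: UNREACHABLE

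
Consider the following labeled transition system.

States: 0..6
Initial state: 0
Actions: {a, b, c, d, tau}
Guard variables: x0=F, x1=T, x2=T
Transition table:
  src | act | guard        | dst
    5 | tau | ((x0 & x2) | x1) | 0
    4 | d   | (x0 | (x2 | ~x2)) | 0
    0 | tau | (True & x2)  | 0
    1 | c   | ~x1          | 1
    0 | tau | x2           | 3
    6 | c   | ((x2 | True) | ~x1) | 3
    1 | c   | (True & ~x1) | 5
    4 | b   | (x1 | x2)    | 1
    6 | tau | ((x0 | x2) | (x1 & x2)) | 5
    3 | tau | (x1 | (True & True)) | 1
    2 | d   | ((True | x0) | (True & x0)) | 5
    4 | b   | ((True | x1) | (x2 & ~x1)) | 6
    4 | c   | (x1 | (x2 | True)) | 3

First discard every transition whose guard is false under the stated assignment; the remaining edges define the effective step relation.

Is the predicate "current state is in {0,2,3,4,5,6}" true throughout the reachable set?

Inv-set: {0,2,3,4,5,6}
Reach set: {0,1,3}
  0: safe
  1: ✗ unsafe
  3: safe
counterexample path to 1: tau·tau

Answer: INVARIANT VIOLATED at state 1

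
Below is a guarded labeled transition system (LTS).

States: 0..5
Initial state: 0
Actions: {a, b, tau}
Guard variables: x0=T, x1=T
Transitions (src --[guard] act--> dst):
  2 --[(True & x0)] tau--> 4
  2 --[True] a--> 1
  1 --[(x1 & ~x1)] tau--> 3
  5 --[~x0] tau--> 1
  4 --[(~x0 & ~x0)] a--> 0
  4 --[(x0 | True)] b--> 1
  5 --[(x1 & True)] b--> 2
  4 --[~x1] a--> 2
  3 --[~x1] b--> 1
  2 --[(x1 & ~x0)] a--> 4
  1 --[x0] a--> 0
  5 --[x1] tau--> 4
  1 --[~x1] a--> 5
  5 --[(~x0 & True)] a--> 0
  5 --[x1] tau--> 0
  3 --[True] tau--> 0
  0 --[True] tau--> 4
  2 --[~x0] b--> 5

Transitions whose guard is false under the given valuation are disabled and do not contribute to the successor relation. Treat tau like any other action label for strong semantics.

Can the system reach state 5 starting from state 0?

Answer: UNREACHABLE

Trace:
9 transition(s) survive guard evaluation.
Layer 0: {0}
Layer 1: {4}  now seen {0,4}
Layer 2: {1}  now seen {0,1,4}
R = {0,1,4}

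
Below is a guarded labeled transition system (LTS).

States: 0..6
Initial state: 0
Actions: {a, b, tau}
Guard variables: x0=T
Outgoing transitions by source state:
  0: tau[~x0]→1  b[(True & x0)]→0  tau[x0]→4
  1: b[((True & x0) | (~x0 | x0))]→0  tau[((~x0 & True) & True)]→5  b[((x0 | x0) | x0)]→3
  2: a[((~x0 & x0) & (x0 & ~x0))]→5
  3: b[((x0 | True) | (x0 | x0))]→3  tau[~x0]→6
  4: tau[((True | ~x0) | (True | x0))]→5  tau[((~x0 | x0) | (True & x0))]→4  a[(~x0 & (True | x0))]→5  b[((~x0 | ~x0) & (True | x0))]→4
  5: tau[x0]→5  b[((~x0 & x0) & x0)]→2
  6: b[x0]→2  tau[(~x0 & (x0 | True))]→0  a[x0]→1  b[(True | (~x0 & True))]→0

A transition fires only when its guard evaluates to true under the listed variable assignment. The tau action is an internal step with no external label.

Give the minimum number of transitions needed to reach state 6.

BFS to 6:
  depth 0: {0}
  depth 1: {4}
  depth 2: {5}
6 never appears.

Answer: UNREACHABLE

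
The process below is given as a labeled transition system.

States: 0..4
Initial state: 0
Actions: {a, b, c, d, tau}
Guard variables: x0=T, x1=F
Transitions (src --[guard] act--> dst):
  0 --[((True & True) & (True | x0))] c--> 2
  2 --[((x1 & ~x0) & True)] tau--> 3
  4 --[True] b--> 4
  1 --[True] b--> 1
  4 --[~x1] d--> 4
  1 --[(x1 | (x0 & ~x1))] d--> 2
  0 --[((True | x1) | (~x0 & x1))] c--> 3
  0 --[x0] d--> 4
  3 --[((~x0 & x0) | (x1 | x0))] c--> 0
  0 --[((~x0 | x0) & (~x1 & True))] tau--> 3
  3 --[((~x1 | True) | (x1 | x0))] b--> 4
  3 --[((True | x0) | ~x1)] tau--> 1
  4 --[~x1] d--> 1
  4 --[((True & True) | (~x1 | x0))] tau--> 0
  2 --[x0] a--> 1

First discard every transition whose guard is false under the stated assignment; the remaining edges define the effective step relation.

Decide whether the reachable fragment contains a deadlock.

R = {0,1,2,3,4}
  0: c→2  c→3  d→4  tau→3  [deg 4]
  1: b→1  d→2  [deg 2]
  2: a→1  [deg 1]
  3: b→4  c→0  tau→1  [deg 3]
  4: b→4  d→1  d→4  tau→0  [deg 4]

Answer: DEADLOCK-FREE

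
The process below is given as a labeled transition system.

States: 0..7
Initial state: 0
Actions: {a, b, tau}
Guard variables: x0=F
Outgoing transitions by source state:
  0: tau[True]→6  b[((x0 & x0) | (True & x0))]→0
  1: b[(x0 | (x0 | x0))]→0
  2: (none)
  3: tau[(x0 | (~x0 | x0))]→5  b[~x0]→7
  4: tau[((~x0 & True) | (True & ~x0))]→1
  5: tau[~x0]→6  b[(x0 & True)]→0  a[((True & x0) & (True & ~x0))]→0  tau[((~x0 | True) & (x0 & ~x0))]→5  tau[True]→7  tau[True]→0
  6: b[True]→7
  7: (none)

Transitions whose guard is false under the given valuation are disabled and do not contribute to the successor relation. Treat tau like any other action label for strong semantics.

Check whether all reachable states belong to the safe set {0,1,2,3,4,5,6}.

Answer: INVARIANT VIOLATED at state 7

Analysis:
Inv-set: {0,1,2,3,4,5,6}
R = {0,6,7}
  0: ok
  6: ok
  7: outside
witness against invariant: tau·b → 7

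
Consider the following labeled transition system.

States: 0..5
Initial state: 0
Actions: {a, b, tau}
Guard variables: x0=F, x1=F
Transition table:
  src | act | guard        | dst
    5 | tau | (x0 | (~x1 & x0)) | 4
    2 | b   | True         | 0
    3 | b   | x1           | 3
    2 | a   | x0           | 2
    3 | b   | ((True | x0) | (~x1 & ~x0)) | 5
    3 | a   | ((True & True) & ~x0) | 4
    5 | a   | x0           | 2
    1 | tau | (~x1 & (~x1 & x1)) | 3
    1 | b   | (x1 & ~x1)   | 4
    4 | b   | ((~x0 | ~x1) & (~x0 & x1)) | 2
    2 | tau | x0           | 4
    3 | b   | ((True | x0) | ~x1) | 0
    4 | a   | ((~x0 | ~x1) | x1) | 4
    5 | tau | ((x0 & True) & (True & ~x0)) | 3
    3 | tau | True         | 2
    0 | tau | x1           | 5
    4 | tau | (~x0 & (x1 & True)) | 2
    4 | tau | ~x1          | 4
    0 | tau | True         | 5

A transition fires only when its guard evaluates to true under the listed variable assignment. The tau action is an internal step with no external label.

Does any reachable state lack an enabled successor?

Answer: DEADLOCK at state 5

Working:
Reachable = {0,5}
  0: tau→5  [deg 1]
  5: ∅  [deadlock]
Path to 5: tau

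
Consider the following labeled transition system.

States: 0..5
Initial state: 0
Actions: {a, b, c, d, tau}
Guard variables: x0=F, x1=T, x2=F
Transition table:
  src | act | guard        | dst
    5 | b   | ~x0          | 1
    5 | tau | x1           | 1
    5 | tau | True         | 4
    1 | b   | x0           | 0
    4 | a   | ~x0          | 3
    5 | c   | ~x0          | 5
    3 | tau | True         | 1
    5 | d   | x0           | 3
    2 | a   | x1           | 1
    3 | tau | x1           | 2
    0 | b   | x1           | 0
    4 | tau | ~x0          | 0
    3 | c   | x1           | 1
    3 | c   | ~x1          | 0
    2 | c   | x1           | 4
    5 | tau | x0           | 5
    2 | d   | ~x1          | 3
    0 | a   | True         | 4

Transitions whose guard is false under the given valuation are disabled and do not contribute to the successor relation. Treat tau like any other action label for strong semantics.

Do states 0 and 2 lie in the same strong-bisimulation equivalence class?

Compute ~ classes (split until stable):
  P[0] = {{0,1,2,3,4,5}}
  P[1] = {{0},{1},{2},{3},{4},{5}}
6 equivalence class(es) (converged in 2)
class of 0: {0}; class of 2: {2}

Answer: NOT BISIMILAR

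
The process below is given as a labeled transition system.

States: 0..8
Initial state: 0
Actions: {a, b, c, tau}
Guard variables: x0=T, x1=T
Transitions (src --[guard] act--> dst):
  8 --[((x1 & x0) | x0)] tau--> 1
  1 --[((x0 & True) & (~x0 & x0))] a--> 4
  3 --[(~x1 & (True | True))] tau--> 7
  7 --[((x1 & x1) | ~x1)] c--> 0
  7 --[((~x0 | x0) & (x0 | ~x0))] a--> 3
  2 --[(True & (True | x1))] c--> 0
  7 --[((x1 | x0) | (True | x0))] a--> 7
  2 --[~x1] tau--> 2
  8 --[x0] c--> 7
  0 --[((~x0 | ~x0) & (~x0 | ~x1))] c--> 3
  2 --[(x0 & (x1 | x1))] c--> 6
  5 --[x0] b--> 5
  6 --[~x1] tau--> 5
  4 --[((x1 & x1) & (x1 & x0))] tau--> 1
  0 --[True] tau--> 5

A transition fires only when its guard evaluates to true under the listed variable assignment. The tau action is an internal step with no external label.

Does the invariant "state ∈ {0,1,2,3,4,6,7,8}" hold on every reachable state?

Inv-set: {0,1,2,3,4,6,7,8}
R = {0,5}
  0: safe
  5: VIOLATES
counterexample path to 5: tau

Answer: INVARIANT VIOLATED at state 5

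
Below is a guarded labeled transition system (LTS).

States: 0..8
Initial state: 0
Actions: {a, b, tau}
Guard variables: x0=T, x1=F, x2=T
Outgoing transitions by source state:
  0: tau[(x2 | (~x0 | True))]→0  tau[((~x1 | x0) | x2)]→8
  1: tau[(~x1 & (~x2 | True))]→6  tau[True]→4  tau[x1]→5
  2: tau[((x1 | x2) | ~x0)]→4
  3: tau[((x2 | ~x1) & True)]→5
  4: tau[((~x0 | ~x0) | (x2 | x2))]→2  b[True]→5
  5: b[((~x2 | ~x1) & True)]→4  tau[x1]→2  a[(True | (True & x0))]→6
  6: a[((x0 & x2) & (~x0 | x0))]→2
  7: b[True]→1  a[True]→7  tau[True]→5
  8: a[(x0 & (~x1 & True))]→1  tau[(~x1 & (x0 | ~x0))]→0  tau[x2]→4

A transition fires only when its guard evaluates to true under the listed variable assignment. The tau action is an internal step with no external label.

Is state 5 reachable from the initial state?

Guard filter leaves 17 enabled edge(s).
L0 = {0}
L1 = {8}  now seen {0,8}
L2 = {1,4}  now seen {0,1,4,8}
L3 = {2,5,6}  now seen {0,1,2,4,5,6,8}
R = {0,1,2,4,5,6,8}
Path to 5: tau·tau·b

Answer: REACHABLE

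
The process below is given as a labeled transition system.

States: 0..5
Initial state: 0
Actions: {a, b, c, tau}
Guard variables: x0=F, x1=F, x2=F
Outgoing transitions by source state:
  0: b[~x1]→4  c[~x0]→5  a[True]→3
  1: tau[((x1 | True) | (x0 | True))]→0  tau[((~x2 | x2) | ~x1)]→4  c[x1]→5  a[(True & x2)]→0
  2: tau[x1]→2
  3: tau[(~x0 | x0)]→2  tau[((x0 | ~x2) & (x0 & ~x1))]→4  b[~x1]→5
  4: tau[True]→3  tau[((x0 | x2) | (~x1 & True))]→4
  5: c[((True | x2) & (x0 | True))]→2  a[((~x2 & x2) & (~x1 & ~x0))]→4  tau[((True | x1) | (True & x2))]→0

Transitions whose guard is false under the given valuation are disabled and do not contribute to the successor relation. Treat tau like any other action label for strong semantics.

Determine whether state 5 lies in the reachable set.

11 transition(s) survive guard evaluation.
L0 = {0}
L1 = {3,4,5}  cumulative {0,3,4,5}
L2 = {2}  cumulative {0,2,3,4,5}
R = {0,2,3,4,5}
trace reaching 5: c

Answer: REACHABLE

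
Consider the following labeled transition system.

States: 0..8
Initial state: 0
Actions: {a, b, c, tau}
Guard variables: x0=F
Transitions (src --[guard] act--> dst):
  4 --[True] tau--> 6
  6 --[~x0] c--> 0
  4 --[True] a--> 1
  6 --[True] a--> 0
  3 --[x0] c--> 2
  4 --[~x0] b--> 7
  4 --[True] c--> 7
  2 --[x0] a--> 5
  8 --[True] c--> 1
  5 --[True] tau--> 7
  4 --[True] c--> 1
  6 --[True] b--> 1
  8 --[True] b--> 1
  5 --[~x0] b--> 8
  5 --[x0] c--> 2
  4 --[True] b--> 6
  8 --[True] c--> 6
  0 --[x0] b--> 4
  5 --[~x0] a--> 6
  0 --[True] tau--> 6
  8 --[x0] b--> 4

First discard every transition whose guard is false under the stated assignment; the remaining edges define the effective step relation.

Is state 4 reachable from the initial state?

Answer: UNREACHABLE

Trace:
Guard filter leaves 16 enabled edge(s).
L0 = {0}
L1 = {6}  now seen {0,6}
L2 = {1}  now seen {0,1,6}
Reachable = {0,1,6}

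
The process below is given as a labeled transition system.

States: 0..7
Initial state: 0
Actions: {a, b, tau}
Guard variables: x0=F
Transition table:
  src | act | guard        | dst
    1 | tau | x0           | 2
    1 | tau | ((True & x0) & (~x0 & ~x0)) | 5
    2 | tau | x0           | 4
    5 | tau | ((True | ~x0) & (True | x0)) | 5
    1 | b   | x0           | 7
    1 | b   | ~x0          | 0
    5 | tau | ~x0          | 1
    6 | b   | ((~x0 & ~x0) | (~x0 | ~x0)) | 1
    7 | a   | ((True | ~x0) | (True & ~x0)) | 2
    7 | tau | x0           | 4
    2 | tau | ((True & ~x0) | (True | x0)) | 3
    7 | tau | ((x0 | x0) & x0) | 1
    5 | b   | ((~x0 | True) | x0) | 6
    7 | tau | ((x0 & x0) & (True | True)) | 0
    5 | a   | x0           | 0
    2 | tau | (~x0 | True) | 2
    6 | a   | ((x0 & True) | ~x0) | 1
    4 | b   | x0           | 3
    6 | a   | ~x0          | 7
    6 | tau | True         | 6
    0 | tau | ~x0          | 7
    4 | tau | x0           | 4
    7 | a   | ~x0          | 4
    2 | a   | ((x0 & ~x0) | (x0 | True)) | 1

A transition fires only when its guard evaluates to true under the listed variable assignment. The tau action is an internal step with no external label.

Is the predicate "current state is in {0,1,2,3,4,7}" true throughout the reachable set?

Inv-set: {0,1,2,3,4,7}
Reach set: {0,1,2,3,4,7}
  0: safe
  1: safe
  2: safe
  3: safe
  4: safe
  7: safe

Answer: INVARIANT HOLDS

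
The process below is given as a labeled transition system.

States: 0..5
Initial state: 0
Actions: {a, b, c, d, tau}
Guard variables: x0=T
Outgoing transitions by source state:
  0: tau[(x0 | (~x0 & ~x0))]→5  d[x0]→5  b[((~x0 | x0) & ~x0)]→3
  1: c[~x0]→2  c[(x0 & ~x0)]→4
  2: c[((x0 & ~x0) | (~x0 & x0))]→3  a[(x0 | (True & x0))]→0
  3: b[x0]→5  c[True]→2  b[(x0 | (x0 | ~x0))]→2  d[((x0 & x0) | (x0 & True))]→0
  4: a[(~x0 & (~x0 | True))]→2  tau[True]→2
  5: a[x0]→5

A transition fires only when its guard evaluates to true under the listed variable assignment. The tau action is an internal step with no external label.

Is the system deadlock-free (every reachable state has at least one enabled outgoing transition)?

Reachable = {0,5}
  0: d→5  tau→5  [2 out]
  5: a→5  [1 out]

Answer: DEADLOCK-FREE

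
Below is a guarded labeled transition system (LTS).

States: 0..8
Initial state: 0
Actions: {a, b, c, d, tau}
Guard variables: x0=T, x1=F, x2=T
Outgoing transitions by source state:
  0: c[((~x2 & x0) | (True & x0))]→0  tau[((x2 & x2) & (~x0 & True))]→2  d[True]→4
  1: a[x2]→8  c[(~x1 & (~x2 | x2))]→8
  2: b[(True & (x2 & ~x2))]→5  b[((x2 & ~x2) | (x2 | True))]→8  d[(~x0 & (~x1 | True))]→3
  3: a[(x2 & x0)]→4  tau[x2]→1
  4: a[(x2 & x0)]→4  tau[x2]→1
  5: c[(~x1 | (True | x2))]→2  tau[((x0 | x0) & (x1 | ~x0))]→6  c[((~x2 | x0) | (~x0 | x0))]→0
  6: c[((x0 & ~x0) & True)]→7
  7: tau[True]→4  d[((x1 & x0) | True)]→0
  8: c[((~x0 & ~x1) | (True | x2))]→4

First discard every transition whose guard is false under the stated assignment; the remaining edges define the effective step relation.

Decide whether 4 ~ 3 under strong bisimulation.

Answer: BISIMILAR

Trace:
Refine partition for ~:
  P[0] = {{0,1,2,3,4,5,6,7,8}}
  P[1] = {{0},{1},{2},{3,4},{5,8},{6},{7}}
  P[2] = {{0},{1},{2},{3,4},{5},{6},{7},{8}}
Fixed point at round 3; 8 class(es).
[4]={3,4}  [3]={3,4}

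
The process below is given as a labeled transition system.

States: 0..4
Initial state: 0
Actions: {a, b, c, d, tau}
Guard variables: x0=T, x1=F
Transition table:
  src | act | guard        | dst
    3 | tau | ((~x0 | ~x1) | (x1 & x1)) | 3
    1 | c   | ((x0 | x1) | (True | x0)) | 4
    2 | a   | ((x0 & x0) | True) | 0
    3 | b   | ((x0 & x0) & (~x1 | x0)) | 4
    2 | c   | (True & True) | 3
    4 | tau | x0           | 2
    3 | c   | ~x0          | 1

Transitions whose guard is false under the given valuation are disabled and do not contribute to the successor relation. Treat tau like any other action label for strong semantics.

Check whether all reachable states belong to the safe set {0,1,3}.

Inv-set: {0,1,3}
Reach set: {0}
  0: ✓

Answer: INVARIANT HOLDS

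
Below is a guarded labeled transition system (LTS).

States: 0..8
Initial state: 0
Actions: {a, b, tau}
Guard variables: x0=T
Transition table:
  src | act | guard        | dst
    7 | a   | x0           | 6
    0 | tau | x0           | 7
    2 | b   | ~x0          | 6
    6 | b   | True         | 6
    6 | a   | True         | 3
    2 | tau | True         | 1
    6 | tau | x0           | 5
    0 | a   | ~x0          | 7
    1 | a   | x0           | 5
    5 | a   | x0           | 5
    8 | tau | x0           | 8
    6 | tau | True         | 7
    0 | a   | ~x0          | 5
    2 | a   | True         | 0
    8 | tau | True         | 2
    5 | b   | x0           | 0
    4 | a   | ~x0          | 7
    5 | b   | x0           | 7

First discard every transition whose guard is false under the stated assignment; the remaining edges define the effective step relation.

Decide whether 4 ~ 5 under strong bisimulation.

Answer: NOT BISIMILAR

Trace:
Bisimulation quotient by refinement:
  P[0] = {{0,1,2,3,4,5,6,7,8}}
  P[1] = {{0,8},{1,7},{2},{3,4},{5},{6}}
  P[2] = {{0},{1},{2},{3,4},{5},{6},{7},{8}}
8 equivalence class(es) (converged in 3)
[4]={3,4}  [5]={5}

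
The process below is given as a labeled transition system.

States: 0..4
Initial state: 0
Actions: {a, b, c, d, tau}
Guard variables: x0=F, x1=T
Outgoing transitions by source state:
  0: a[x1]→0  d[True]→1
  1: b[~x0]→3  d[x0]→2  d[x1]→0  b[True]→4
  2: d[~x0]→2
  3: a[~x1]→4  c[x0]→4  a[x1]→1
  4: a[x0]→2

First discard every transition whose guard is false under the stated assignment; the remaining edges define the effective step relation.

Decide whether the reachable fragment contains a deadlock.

R = {0,1,3,4}
  0: a→0  d→1  [2 out]
  1: b→3  b→4  d→0  [3 out]
  3: a→1  [1 out]
  4: ∅  [STUCK]
Path to 4: d·b

Answer: DEADLOCK at state 4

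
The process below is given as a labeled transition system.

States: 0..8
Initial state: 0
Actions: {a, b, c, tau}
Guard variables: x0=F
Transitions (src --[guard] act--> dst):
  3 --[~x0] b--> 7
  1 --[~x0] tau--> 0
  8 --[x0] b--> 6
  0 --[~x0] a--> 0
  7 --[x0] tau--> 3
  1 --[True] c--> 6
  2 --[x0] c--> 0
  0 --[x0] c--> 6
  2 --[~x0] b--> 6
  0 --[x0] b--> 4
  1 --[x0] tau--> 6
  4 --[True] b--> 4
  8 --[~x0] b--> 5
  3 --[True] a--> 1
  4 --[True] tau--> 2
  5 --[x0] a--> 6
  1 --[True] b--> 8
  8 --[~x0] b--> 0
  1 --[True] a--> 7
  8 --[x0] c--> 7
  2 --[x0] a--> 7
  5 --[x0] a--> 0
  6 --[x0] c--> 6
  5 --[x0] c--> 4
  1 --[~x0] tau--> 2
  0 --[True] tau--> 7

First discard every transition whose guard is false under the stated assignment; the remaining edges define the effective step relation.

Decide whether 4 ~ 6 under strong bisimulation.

Answer: NOT BISIMILAR

Trace:
Compute ~ classes (split until stable):
  P[0] = {{0,1,2,3,4,5,6,7,8}}
  P[1] = {{0},{1},{2,8},{3},{4},{5,6,7}}
  P[2] = {{0},{1},{2},{3},{4},{5,6,7},{8}}
7 equivalence class(es) (converged in 3)
[4]={4}  [6]={5,6,7}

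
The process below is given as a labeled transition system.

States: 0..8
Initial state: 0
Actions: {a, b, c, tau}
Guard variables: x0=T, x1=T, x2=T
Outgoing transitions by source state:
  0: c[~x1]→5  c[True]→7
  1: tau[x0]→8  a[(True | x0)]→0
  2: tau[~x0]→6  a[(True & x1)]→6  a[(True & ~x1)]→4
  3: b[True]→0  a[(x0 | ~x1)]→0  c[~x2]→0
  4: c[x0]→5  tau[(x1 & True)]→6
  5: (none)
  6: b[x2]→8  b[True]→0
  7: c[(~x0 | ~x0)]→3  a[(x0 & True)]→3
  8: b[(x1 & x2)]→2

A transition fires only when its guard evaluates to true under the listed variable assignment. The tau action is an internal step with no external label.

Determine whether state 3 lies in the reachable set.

Guard filter leaves 12 enabled edge(s).
depth 0: {0}
depth 1: {7}  now seen {0,7}
depth 2: {3}  now seen {0,3,7}
R = {0,3,7}
Path to 3: c·a

Answer: REACHABLE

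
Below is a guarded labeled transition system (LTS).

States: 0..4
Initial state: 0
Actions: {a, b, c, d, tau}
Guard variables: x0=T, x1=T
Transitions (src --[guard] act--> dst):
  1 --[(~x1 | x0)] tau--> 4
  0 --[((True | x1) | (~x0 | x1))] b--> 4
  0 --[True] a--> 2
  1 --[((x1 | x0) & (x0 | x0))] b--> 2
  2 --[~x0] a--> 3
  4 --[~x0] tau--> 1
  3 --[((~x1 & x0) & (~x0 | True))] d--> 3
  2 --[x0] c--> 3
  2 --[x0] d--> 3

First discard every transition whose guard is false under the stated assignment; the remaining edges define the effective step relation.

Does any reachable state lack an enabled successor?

R = {0,2,3,4}
  0: a→2  b→4  [deg 2]
  2: c→3  d→3  [deg 2]
  3: ∅  [STUCK]
  4: ∅  [STUCK]
Path to 3: a·c

Answer: DEADLOCK at state 3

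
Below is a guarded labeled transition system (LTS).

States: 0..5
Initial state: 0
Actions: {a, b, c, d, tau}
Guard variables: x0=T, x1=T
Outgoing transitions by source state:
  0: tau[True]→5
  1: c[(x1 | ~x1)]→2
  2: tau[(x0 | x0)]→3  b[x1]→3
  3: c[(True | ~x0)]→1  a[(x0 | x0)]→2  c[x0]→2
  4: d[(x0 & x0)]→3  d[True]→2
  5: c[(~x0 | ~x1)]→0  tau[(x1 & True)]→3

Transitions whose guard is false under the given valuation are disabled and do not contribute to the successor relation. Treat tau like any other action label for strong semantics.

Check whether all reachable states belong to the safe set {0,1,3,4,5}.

Answer: INVARIANT VIOLATED at state 2

Analysis:
Allowed set {0,1,3,4,5}
Reach set: {0,1,2,3,5}
  0: ✓
  1: ✓
  2: ✗ unsafe
  3: ✓
  5: ✓
counterexample path to 2: tau·tau·c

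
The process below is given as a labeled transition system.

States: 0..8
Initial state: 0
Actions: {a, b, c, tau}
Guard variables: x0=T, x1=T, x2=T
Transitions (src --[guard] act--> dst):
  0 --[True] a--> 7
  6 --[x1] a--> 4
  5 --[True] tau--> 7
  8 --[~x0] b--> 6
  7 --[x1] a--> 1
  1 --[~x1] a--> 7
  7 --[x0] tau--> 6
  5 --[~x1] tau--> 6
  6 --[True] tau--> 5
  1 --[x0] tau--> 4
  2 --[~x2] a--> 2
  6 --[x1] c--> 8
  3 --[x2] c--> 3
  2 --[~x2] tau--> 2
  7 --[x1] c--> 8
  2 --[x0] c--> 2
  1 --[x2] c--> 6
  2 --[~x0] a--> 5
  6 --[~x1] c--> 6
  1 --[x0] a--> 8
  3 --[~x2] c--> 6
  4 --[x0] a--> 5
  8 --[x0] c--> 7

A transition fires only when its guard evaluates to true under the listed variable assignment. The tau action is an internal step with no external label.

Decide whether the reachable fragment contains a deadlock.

Answer: DEADLOCK-FREE

Trace:
Reach set: {0,1,4,5,6,7,8}
  0: a→7  [1 exit(s)]
  1: a→8  c→6  tau→4  [3 exit(s)]
  4: a→5  [1 exit(s)]
  5: tau→7  [1 exit(s)]
  6: a→4  c→8  tau→5  [3 exit(s)]
  7: a→1  c→8  tau→6  [3 exit(s)]
  8: c→7  [1 exit(s)]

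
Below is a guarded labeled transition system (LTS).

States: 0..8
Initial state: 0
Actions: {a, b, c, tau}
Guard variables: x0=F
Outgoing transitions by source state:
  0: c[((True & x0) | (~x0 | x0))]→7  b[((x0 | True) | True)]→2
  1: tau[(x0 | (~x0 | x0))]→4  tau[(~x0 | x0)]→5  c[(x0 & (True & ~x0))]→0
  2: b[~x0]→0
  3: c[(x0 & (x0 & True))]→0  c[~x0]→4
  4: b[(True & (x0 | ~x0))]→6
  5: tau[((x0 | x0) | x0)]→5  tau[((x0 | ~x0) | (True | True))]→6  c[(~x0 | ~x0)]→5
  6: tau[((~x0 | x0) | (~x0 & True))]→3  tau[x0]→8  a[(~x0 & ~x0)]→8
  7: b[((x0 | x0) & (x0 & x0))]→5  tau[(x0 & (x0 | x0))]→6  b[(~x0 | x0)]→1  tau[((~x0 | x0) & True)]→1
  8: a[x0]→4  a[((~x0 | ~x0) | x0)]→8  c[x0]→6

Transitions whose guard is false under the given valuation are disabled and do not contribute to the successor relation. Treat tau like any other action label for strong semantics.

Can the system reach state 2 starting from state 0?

Answer: REACHABLE

Analysis:
Guard filter leaves 14 enabled edge(s).
L0 = {0}
L1 = {2,7}  now seen {0,2,7}
L2 = {1}  now seen {0,1,2,7}
L3 = {4,5}  now seen {0,1,2,4,5,7}
L4 = {6}  now seen {0,1,2,4,5,6,7}
L5 = {3,8}  now seen {0,1,2,3,4,5,6,7,8}
Reachable = {0,1,2,3,4,5,6,7,8}
trace reaching 2: b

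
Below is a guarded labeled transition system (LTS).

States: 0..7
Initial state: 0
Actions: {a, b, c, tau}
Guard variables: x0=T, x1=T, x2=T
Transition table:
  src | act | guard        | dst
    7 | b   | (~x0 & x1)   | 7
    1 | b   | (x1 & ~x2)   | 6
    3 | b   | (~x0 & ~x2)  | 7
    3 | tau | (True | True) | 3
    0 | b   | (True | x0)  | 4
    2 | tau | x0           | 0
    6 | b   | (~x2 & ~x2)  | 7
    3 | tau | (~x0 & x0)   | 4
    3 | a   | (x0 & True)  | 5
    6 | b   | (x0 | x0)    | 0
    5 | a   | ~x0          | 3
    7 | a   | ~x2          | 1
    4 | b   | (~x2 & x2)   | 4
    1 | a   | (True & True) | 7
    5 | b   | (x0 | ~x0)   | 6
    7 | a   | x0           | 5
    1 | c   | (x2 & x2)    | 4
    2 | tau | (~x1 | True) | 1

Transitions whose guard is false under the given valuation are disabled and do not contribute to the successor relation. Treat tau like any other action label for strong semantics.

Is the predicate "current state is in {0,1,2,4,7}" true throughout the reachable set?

Safe = {0,1,2,4,7}
Reachable = {0,4}
  0: ✓
  4: ✓

Answer: INVARIANT HOLDS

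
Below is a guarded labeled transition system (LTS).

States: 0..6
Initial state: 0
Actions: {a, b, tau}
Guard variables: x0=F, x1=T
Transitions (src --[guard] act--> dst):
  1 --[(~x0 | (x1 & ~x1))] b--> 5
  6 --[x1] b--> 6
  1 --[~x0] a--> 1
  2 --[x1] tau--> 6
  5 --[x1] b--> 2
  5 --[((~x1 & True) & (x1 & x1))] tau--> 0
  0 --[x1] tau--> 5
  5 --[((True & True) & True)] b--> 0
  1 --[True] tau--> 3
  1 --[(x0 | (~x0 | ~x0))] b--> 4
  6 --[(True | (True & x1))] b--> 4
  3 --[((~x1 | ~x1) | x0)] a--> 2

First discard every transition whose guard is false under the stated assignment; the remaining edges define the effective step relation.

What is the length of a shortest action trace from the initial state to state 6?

Breadth-first toward 6:
  Layer 0: {0}
  Layer 1: {5}
  Layer 2: {2}
  Layer 3: {6}
first hit 6 at d=3 via tau·b·tau

Answer: 3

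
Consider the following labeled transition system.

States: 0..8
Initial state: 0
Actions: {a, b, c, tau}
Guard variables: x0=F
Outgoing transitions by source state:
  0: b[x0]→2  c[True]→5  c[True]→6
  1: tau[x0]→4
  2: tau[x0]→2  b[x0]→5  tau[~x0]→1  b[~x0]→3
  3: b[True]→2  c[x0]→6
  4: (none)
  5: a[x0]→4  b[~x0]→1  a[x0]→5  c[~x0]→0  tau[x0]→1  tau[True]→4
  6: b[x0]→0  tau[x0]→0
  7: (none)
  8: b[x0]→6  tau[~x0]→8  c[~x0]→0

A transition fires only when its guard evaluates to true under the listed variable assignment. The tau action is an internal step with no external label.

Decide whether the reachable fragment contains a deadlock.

Reach set: {0,1,4,5,6}
  0: c→5  c→6  [deg 2]
  1: ∅  [STUCK]
  4: ∅  [STUCK]
  5: b→1  c→0  tau→4  [deg 3]
  6: ∅  [STUCK]
Path to 1: c·b

Answer: DEADLOCK at state 1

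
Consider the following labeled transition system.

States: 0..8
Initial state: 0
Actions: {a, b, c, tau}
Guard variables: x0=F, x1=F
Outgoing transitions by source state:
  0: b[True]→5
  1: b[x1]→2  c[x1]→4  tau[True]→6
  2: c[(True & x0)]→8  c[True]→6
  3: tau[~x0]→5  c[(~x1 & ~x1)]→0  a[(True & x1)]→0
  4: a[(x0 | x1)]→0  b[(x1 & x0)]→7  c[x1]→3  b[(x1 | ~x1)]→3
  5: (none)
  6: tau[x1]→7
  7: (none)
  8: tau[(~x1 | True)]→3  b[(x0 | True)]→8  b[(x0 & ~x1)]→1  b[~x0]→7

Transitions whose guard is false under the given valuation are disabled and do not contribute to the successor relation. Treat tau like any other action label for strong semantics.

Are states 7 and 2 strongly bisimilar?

Refine partition for ~:
  π0 = {{0,1,2,3,4,5,6,7,8}}
  π1 = {{0,4},{1},{2},{3},{5,6,7},{8}}
  π2 = {{0},{1},{2},{3},{4},{5,6,7},{8}}
7 equivalence class(es) (converged in 3)
7∈{5,6,7}, 2∈{2}

Answer: NOT BISIMILAR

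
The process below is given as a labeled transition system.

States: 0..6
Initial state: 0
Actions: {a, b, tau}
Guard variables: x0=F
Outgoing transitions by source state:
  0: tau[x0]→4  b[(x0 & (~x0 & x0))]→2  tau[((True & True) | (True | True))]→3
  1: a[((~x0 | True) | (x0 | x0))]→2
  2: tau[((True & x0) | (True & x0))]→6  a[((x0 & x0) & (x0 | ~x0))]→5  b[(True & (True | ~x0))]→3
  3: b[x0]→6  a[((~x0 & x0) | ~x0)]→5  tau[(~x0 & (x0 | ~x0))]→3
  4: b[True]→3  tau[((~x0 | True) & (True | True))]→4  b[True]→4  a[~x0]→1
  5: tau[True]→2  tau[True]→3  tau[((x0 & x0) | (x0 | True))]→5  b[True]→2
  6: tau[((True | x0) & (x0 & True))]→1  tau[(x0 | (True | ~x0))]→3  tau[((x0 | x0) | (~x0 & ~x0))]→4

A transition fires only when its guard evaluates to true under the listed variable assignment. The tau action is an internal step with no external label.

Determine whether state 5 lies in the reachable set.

15 transition(s) survive guard evaluation.
L0 = {0}
L1 = {3}  cumulative {0,3}
L2 = {5}  cumulative {0,3,5}
L3 = {2}  cumulative {0,2,3,5}
Reachable = {0,2,3,5}
Path to 5: tau·a

Answer: REACHABLE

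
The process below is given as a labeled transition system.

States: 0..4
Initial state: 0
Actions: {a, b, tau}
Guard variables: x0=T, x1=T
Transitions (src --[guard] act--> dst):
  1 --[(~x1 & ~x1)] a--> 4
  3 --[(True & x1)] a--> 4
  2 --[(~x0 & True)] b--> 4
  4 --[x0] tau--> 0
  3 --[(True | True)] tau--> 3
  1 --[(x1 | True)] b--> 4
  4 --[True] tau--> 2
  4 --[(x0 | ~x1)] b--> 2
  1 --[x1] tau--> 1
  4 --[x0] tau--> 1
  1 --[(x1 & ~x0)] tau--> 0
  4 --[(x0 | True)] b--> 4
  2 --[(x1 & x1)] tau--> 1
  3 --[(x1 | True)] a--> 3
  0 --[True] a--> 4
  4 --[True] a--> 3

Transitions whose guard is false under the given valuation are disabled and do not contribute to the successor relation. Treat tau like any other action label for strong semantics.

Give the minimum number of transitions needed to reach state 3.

Layered search for 3:
  Layer 0: {0}
  Layer 1: {4}
  Layer 2: {1,2,3}
3 enters at depth 2; path a·a

Answer: 2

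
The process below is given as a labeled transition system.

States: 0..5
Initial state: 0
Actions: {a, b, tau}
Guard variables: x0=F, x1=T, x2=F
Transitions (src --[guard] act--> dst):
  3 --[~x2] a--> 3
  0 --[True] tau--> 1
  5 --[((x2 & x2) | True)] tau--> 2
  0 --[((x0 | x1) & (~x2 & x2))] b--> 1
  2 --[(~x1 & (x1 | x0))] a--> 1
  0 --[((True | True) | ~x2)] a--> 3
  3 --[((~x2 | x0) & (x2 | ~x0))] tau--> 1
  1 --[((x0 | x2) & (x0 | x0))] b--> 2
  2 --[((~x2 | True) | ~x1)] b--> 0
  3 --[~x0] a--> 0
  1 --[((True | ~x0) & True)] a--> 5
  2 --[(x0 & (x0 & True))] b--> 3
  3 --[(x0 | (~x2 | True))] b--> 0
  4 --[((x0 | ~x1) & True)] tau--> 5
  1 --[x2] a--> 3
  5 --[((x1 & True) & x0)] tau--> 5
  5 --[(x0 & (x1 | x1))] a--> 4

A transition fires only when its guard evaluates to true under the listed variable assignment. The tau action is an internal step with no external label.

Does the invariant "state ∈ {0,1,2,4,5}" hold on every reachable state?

Safe = {0,1,2,4,5}
Reachable = {0,1,2,3,5}
  0: ✓
  1: ✓
  2: ✓
  3: VIOLATES
  5: ✓
counterexample path to 3: a

Answer: INVARIANT VIOLATED at state 3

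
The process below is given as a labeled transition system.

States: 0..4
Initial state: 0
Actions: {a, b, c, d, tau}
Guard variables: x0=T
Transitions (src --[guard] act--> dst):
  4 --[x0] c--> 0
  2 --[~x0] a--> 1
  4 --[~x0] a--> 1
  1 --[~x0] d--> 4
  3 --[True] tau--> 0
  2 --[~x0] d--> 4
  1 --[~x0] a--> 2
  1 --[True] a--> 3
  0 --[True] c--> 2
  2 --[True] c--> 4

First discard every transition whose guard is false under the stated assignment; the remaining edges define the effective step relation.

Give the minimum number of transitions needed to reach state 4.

Answer: 2

Analysis:
BFS to 4:
  depth 0: {0}
  depth 1: {2}
  depth 2: {4}
first hit 4 at d=2 via c·c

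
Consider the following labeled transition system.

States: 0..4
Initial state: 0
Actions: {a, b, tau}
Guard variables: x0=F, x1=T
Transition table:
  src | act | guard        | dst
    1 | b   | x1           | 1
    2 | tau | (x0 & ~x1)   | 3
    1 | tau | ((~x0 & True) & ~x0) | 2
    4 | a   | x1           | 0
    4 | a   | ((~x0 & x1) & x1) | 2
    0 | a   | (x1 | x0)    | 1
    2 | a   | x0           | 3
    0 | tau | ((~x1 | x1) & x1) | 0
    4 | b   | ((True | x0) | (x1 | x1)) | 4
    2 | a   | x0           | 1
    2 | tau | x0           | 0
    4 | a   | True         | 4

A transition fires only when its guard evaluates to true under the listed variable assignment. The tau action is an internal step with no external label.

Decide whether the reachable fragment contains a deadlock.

Answer: DEADLOCK at state 2

Analysis:
Reachable = {0,1,2}
  0: a→1  tau→0  [2 exit(s)]
  1: b→1  tau→2  [2 exit(s)]
  2: ∅  [deadlock]
Path to 2: a·tau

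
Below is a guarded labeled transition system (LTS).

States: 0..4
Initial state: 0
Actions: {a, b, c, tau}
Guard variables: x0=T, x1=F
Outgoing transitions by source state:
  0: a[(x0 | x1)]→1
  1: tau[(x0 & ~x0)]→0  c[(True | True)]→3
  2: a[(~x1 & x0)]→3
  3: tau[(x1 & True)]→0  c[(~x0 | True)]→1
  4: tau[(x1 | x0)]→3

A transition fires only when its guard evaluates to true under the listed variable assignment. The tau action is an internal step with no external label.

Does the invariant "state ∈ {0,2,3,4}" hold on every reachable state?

Allowed set {0,2,3,4}
Reach set: {0,1,3}
  0: ok
  1: outside
  3: ok
reach 1 via a — violates

Answer: INVARIANT VIOLATED at state 1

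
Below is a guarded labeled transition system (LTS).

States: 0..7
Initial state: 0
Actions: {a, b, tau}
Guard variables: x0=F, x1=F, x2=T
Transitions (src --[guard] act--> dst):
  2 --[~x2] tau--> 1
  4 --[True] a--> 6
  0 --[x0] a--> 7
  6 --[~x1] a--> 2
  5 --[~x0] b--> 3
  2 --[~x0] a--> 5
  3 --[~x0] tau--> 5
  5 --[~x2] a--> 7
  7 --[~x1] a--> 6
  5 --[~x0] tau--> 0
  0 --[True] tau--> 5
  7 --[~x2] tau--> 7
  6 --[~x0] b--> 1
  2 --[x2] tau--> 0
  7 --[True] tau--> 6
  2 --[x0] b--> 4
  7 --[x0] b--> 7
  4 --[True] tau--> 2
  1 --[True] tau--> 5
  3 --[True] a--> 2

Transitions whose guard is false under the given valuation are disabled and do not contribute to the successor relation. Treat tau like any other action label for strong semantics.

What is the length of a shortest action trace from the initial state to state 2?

BFS to 2:
  Layer 0: {0}
  Layer 1: {5}
  Layer 2: {3}
  Layer 3: {2}
first hit 2 at d=3 via tau·b·a

Answer: 3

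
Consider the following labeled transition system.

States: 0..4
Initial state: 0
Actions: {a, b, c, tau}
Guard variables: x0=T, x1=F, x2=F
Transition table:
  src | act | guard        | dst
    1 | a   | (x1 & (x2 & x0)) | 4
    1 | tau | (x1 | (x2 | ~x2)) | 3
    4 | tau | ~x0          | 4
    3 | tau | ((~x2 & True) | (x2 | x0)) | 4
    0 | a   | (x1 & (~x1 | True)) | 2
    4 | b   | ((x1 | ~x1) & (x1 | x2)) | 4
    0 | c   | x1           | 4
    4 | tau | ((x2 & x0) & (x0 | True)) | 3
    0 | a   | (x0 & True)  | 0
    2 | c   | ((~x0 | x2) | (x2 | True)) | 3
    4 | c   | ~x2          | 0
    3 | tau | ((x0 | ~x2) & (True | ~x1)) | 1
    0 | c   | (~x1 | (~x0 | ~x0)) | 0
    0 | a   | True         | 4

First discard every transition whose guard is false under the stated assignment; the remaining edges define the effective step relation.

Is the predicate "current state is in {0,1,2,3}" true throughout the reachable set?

Inv-set: {0,1,2,3}
Reachable = {0,4}
  0: ✓
  4: ✗ unsafe
reach 4 via a — violates

Answer: INVARIANT VIOLATED at state 4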